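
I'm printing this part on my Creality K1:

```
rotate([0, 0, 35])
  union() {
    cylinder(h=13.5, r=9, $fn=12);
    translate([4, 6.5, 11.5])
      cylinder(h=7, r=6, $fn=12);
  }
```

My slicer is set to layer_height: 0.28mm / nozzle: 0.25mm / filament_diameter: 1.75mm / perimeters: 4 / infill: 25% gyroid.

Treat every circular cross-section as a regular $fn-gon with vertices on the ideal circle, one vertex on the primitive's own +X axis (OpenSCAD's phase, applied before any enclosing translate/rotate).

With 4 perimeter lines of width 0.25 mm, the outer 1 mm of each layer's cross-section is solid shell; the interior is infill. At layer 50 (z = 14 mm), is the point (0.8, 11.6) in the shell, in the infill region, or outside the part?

infill

At z = 14 mm: the cylinder does not reach this height (z outside [0, 13.5]); the r=6 cylinder at (4, 6.5) contributes a regular 12-gon of circumradius 6; Merging all regions: only the r=6 cylinder at (4, 6.5) is present, so the union is just that shape — 1 connected region; (rotated 35° about Z; rotation is an isometry so areas/perimeters/island counts are preserved). Overall, the cross-section is a single solid region. Undo the 35° rotation: the query point maps to (7.309, 9.043) in the un-rotated model frame. The nearest boundary edge runs (9.20, 9.50)→(7.00, 11.70); distance from the point to it = 1.66 mm. The point is inside the cross-section and 1.66 mm from the nearest boundary — more than the 1 mm shell width (4 × 0.25), so it's in the infill interior.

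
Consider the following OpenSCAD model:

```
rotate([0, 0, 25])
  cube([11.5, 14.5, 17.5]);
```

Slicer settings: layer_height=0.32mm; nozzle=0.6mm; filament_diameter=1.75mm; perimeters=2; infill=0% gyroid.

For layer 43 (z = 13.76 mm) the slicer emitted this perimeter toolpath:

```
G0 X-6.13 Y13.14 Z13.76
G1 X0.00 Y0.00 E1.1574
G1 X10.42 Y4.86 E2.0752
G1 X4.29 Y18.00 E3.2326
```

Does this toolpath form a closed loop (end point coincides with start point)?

Start point (G0): (-6.13, 13.14). End point (last G1): the path does not return to the start — open.

no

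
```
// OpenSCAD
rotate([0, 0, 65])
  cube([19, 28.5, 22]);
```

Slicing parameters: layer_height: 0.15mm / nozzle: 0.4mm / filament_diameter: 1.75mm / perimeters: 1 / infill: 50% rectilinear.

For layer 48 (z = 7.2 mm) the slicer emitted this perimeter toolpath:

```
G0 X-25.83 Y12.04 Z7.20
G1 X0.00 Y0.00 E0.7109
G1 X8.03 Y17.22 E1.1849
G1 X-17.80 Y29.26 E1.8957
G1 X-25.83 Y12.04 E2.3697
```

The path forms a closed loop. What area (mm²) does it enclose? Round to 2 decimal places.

Apply the shoelace formula to the sequence of (X, Y) vertices; enclosed area = 541.47 mm².

541.47 mm²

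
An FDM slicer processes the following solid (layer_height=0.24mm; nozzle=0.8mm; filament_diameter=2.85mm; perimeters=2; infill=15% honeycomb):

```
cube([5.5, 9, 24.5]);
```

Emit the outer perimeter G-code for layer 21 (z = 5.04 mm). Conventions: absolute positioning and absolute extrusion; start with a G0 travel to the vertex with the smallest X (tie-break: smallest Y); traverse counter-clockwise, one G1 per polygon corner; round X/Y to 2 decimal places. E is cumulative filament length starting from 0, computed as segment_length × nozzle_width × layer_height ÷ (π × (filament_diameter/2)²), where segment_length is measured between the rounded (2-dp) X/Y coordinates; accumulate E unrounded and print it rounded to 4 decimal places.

At z = 5.04 mm: the 5.5×9 cube contributes its full rectangle. The outline is a single polygon with 4 vertices. Extrusion per mm of travel: 0.8 × 0.24 / (π × 1.425²) = 0.030097. Accumulating E over each segment gives final E = 0.8728.

G0 X0.00 Y0.00 Z5.04
G1 X5.50 Y0.00 E0.1655
G1 X5.50 Y9.00 E0.4364
G1 X0.00 Y9.00 E0.6019
G1 X0.00 Y0.00 E0.8728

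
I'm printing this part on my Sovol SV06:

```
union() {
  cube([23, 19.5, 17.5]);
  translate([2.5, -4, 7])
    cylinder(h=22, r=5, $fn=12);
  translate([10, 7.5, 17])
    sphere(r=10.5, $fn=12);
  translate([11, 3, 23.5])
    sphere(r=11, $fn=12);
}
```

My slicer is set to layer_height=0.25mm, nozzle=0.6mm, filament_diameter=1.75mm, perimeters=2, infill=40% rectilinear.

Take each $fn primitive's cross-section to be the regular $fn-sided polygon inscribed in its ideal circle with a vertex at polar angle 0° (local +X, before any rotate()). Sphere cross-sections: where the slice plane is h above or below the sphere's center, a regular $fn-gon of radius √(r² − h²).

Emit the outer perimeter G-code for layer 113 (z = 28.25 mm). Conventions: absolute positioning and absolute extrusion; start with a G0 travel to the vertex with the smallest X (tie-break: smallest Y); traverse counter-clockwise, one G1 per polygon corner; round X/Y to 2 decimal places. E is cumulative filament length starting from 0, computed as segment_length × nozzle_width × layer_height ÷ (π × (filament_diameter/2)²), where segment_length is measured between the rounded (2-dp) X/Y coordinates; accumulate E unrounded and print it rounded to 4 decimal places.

G0 X-2.50 Y-4.00 Z28.25
G1 X-1.83 Y-6.50 E0.1614
G1 X0.00 Y-8.33 E0.3228
G1 X2.50 Y-9.00 E0.4842
G1 X5.00 Y-8.33 E0.6456
G1 X6.83 Y-6.50 E0.8070
G1 X7.00 Y-5.85 E0.8489
G1 X11.00 Y-6.92 E1.1071
G1 X15.96 Y-5.59 E1.4274
G1 X19.59 Y-1.96 E1.7475
G1 X20.92 Y3.00 E2.0678
G1 X19.59 Y7.96 E2.3880
G1 X15.96 Y11.59 E2.7082
G1 X11.00 Y12.92 E3.0284
G1 X6.04 Y11.59 E3.3487
G1 X2.41 Y7.96 E3.6688
G1 X1.08 Y3.00 E3.9891
G1 X1.67 Y0.78 E4.1323
G1 X0.00 Y0.33 E4.2402
G1 X-1.83 Y-1.50 E4.4016
G1 X-2.50 Y-4.00 E4.5630

At z = 28.25 mm: the cube does not reach this height (z outside [0, 17.5]); the cylinder at (2.5, -4): section is a regular 12-gon, circumradius r=5; the sphere at (10, 7.5) is absent (|z−center|=11.250 > r=10.5); the r=11 sphere at (11, 3) slices to a regular 12-gon of circumradius 9.922 (√(r²−h²) with h=4.75 from center); Combining (union): the regions partially overlap (shared area 21.60 mm²), so overlapping operands fuse into one piece — 1 connected region. The outline is a single polygon with 20 vertices. Extrusion per mm of travel: 0.6 × 0.25 / (π × 0.875²) = 0.062363. Accumulating E over each segment gives final E = 4.5630.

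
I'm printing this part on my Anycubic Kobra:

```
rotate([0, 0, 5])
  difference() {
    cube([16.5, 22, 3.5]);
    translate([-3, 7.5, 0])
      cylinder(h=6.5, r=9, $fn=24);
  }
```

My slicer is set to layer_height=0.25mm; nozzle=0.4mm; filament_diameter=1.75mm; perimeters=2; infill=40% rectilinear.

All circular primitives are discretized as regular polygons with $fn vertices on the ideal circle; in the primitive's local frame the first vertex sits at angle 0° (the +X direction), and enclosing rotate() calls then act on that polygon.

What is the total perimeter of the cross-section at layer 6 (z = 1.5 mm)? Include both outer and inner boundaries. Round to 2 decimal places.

79.14 mm

At z = 1.5 mm: the cube (footprint 16.5×22) is included at this height (perimeter 77.00 mm); the r=9 cylinder at (-3, 7.5) gives a regular 24-gon of circumradius 9 (constant along its height) (perimeter = 2·24·9.000·sin(180°/24) = 56.39 mm); After the difference (first − rest): starting from the 16.5×22 cube, the r=9 cylinder at (-3, 7.5) partially overlaps it — only the 72.13 mm² overlap (of its 251.57 mm²) is removed, clipping the outline — boundary = 79.14 mm; (whole slice rotated 5° about Z — lengths, areas and connectivity unchanged). Overall, the cross-section is a single solid region. Total boundary length (outer) = 79.14 mm.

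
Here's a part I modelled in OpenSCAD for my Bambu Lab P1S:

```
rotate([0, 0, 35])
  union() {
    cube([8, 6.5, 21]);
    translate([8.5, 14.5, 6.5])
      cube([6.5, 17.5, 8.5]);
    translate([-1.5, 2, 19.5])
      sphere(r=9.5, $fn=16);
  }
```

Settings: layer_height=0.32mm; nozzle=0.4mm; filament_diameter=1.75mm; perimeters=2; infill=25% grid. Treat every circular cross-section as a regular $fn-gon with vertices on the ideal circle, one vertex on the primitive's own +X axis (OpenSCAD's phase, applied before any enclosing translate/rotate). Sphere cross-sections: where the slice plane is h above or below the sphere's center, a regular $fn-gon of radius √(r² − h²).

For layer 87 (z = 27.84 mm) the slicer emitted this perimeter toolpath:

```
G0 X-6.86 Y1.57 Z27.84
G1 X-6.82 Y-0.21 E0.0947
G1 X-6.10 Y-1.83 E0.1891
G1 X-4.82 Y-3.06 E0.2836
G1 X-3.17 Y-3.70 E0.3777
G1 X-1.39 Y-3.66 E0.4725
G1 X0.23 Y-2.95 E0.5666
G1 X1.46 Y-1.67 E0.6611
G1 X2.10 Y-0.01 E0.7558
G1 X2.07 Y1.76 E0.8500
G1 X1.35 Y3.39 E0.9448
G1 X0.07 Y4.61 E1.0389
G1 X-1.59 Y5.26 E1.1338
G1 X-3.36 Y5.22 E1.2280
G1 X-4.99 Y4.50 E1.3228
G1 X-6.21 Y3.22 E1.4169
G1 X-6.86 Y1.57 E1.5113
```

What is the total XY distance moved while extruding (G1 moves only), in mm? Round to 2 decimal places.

Sum the Euclidean lengths of each G1 segment: total = 28.40 mm.

28.40 mm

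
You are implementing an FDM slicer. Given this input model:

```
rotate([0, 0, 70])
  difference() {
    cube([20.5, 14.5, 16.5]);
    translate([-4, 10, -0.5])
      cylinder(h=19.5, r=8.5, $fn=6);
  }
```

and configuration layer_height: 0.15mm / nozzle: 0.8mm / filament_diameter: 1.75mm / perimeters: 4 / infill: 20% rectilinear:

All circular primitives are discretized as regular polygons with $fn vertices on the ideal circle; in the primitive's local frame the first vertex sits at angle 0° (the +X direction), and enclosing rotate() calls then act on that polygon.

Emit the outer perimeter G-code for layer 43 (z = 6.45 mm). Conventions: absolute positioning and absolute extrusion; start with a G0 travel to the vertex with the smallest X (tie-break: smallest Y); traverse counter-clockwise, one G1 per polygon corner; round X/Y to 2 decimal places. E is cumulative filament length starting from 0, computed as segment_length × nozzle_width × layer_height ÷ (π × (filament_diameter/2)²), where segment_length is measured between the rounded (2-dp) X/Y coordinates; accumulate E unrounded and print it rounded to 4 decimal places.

G0 X-12.98 Y6.75 Z6.45
G1 X-7.86 Y7.65 E0.2594
G1 X-2.39 Y1.14 E0.6836
G1 X-2.48 Y0.90 E0.6964
G1 X0.00 Y0.00 E0.8280
G1 X7.01 Y19.26 E1.8505
G1 X-6.61 Y24.22 E2.5737
G1 X-12.98 Y6.75 E3.5014

At z = 6.45 mm: the cube (footprint 20.5×14.5) is included at this height; the cylinder at (-4, 10): section is a regular 6-gon, circumradius r=8.5; After the difference (first − rest): starting from the 20.5×14.5 cube, the r=8.5 cylinder at (-4, 10) partially overlaps it — only the 31.89 mm² overlap (of its 187.71 mm²) is removed, clipping the outline — 1 connected region; (rotated 70° about Z; rotation is an isometry so areas/perimeters/island counts are preserved). The outline is a single polygon with 7 vertices. Extrusion per mm of travel: 0.8 × 0.15 / (π × 0.875²) = 0.049890. Accumulating E over each segment gives final E = 3.5014.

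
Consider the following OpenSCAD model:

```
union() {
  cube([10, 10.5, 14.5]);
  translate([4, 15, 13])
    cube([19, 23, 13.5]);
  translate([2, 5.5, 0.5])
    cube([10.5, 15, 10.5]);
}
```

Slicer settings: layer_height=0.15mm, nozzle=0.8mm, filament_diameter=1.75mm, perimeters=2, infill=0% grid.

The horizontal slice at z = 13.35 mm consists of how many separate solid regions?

2

At z = 13.35 mm: the 10×10.5 cube contributes its full rectangle; the cube at (4, 15) (footprint 19×23) is included at this height; the cube at (2, 5.5) does not reach this height (z outside [0.5, 11]); Taking the union: the 2 present regions are separate (no shared area or edge), so areas and boundary lengths simply add and each stays a separate island — 2 connected regions. The result has 2 disconnected regions.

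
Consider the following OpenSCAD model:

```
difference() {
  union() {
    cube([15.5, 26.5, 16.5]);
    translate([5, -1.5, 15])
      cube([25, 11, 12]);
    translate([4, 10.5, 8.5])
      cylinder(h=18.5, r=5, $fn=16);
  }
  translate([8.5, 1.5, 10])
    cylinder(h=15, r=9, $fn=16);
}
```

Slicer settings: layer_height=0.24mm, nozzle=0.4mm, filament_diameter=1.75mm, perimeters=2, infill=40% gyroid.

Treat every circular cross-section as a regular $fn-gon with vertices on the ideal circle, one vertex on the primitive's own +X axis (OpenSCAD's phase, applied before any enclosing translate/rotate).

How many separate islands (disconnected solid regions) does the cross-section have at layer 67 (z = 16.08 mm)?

1

At z = 16.08 mm: the 15.5×26.5 cube contributes its full rectangle; the cube at (5, -1.5) is present — its section is the full 25×11 rectangle; the r=5 cylinder at (4, 10.5) contributes a regular 16-gon of circumradius 5; Combining (union): the regions partially overlap (shared area 172.61 mm²), so overlapping operands fuse into one piece — 1 connected region; the r=9 cylinder at (8.5, 1.5) gives a regular 16-gon of circumradius 9 (constant along its height); Taking the first minus the rest: starting from the result so far, the r=9 cylinder at (8.5, 1.5) partially overlaps it — only the 167.47 mm² overlap (of its 247.98 mm²) is removed, clipping the outline — 1 connected region. Overall, the cross-section is a single solid region. Island count = 1.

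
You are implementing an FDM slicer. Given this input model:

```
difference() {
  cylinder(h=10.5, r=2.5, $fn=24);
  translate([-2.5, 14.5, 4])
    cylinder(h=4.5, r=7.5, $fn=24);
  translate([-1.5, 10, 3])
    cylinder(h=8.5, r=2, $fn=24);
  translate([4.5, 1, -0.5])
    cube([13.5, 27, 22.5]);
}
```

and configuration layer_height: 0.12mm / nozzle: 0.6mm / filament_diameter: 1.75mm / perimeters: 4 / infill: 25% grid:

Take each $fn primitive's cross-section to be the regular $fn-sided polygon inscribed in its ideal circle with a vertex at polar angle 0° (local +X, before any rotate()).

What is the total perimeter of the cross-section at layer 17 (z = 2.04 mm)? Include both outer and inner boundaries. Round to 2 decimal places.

At z = 2.04 mm: the cylinder: section is a regular 24-gon, circumradius r=2.5 (perimeter = 2·24·2.500·sin(180°/24) = 15.66 mm); the cylinder at (-2.5, 14.5) does not reach this height (z outside [4, 8.5]); the cylinder at (-1.5, 10) is not intersected at this z (z outside [3, 11.5]); the cube at (4.5, 1) (footprint 13.5×27) is included at this height (perimeter 81.00 mm); After the difference (first − rest): starting from the r=2.5 cylinder, the 13.5×27 cube at (4.5, 1) misses the remaining region (no effect) — boundary = 15.66 mm. Overall, the cross-section is a single solid region. Total boundary length (outer) = 15.66 mm.

15.66 mm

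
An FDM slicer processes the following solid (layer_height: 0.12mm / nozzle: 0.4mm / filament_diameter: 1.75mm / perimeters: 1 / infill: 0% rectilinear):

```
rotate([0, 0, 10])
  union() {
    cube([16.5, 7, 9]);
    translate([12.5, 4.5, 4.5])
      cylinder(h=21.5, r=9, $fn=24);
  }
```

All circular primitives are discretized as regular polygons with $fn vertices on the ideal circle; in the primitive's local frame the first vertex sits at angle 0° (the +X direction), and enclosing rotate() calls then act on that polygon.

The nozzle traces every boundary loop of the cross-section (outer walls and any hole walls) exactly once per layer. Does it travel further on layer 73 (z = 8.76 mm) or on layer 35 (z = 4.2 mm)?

layer 73 (z = 8.76 mm)

Layer 73 (z = 8.76): the 16.5×7 cube contributes its full rectangle (perimeter 47.00 mm); the cylinder at (12.5, 4.5): section is a regular 24-gon, circumradius r=9 (perimeter = 2·24·9.000·sin(180°/24) = 56.39 mm); Combining (union): the regions partially overlap (shared area 88.59 mm²), so the edge portions inside another operand are dropped and the merged outline is re-measured after clipping — boundary = 64.74 mm; (rotated 10° about Z; rotation is an isometry so areas/perimeters/island counts are preserved). So its perimeter = 64.74 mm. Layer 35 (z = 4.2): the cube (footprint 16.5×7) is included at this height (perimeter 47.00 mm); the cylinder at (12.5, 4.5) does not reach this height (z outside [4.5, 26]); Merging all regions: only the 16.5×7 cube is present, so the union is just that shape — boundary = 47.00 mm; (rotated 10° about Z; rotation is an isometry so areas/perimeters/island counts are preserved). So its perimeter = 47.00 mm. Layer 73 is larger (64.74 vs 47.00 mm).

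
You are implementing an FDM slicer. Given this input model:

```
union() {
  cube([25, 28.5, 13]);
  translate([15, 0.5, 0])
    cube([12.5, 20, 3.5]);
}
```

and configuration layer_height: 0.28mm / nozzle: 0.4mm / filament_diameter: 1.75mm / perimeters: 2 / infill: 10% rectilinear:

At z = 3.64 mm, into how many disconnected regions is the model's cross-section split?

1

At z = 3.64 mm: the cube is present — its section is the full 25×28.5 rectangle; the cube at (15, 0.5) is absent (z outside [0, 3.5]); Combining (union): only the 25×28.5 cube is present, so the union is just that shape — 1 connected region. The result has 1 disconnected region.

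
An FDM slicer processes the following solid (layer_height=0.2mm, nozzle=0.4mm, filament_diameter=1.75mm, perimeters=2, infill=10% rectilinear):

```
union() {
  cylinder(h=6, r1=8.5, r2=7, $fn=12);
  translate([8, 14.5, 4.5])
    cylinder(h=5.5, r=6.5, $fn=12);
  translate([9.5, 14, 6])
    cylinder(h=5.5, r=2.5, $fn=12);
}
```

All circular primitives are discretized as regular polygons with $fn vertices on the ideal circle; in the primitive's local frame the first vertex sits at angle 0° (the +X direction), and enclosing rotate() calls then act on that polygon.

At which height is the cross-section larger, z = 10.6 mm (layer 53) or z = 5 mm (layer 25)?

layer 25 (z = 5 mm)

Layer 53 (z = 10.6): the cone is absent (z outside [0, 6]); the cylinder at (8, 14.5) does not reach this height (z outside [4.5, 10]); the cylinder at (9.5, 14): section is a regular 12-gon, circumradius r=2.5 (area = (12/2)·2.500²·sin(360°/12) = 18.75 mm²); Taking the union: only the r=2.5 cylinder at (9.5, 14) is present, so the union is just that shape — area = 18.75 mm². So its area = 18.75 mm². Layer 25 (z = 5): the cone (r1=8.5→r2=7) has section circumradius 7.250 here — a regular 12-gon (area = (12/2)·7.250²·sin(360°/12) = 157.69 mm²); the r=6.5 cylinder at (8, 14.5) gives a regular 12-gon of circumradius 6.5 (constant along its height) (area = (12/2)·6.500²·sin(360°/12) = 126.75 mm²); the cylinder at (9.5, 14) is absent (z outside [6, 11.5]); Taking the union: the 2 present regions are separate (no shared area or edge), so areas and boundary lengths simply add and each stays a separate island — area = 284.44 mm². So its area = 284.44 mm². Layer 25 is larger (284.44 vs 18.75 mm²).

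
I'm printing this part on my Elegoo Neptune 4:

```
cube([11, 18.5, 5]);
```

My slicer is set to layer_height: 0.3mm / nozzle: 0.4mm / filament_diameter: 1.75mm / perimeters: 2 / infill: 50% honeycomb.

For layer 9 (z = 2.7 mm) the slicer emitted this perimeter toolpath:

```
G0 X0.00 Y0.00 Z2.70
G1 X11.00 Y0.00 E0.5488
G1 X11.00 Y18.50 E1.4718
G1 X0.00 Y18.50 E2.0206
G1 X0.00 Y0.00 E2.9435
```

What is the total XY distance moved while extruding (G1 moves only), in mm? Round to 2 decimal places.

59.00 mm

Sum the Euclidean lengths of each G1 segment: total = 59.00 mm.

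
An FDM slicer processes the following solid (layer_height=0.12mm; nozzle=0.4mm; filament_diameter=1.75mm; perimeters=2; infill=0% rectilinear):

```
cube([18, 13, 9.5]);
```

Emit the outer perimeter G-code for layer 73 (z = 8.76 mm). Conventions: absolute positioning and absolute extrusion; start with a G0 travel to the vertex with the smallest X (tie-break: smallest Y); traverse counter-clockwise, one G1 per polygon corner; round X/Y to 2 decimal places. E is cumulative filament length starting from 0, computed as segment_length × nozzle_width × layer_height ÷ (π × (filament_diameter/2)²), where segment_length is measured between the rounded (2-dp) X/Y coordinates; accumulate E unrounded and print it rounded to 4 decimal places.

G0 X0.00 Y0.00 Z8.76
G1 X18.00 Y0.00 E0.3592
G1 X18.00 Y13.00 E0.6186
G1 X0.00 Y13.00 E0.9778
G1 X0.00 Y0.00 E1.2373

At z = 8.76 mm: the cube (footprint 18×13) is included at this height. The outline is a single polygon with 4 vertices. Extrusion per mm of travel: 0.4 × 0.12 / (π × 0.875²) = 0.019956. Accumulating E over each segment gives final E = 1.2373.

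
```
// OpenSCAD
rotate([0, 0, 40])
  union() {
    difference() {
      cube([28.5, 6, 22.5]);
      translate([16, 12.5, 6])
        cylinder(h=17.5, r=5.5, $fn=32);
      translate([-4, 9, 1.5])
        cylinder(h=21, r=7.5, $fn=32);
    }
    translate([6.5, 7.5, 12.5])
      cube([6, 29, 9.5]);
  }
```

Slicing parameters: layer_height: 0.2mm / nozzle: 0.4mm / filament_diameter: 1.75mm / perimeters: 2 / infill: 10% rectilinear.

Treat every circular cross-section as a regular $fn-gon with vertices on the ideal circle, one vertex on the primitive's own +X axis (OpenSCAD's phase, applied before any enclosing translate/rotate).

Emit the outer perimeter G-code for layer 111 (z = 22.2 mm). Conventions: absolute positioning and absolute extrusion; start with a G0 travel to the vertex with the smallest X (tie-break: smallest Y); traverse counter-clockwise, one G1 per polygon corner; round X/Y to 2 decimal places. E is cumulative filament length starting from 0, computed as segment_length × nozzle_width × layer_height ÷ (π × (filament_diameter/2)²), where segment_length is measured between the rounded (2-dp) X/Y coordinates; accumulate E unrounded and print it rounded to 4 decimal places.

At z = 22.2 mm: the cube (footprint 28.5×6) is included at this height; the r=5.5 cylinder at (16, 12.5) gives a regular 32-gon of circumradius 5.5 (constant along its height); the r=7.5 cylinder at (-4, 9) contributes a regular 32-gon of circumradius 7.5; Subtracting the remaining from the first: starting from the 28.5×6 cube, the r=5.5 cylinder at (16, 12.5) misses the remaining region (no effect); the r=7.5 cylinder at (-4, 9) partially overlaps it — only the 5.68 mm² overlap (of its 175.58 mm²) is removed, clipping the outline — 1 connected region; the cube at (6.5, 7.5) is absent (z outside [12.5, 22]); Combining (union): only that combined region is present, so the union is just that shape — 1 connected region; (rotated 40° about Z; rotation is an isometry so areas/perimeters/island counts are preserved). The outline is a single polygon with 8 vertices. Extrusion per mm of travel: 0.4 × 0.2 / (π × 0.875²) = 0.033260. Accumulating E over each segment gives final E = 2.2376.

G0 X-1.72 Y2.05 Z22.20
G1 X0.00 Y0.00 E0.0890
G1 X21.83 Y18.32 E1.0369
G1 X17.98 Y22.92 E1.2364
G1 X-1.67 Y6.43 E2.0896
G1 X-1.39 Y5.14 E2.1335
G1 X-1.38 Y3.67 E2.1824
G1 X-1.65 Y2.22 E2.2314
G1 X-1.72 Y2.05 E2.2376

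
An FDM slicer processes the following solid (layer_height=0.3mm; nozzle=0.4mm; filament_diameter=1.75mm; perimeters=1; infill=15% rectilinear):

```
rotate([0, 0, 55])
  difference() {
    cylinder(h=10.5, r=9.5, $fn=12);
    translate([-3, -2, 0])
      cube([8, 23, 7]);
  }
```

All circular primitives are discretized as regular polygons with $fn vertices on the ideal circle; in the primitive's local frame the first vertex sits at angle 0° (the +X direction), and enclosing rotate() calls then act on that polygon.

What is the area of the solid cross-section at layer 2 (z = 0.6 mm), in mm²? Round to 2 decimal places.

At z = 0.6 mm: the cylinder: section is a regular 12-gon, circumradius r=9.5 (area = (12/2)·9.500²·sin(360°/12) = 270.75 mm²); the 8×23 cube at (-3, -2) contributes its full rectangle (area 184.00 mm²); Subtracting the remaining from the first: starting from the r=9.5 cylinder (270.75 mm²), the 8×23 cube at (-3, -2) partially overlaps it — only the 87.42 mm² overlap (of its 184.00 mm²) is removed, clipping the outline — area = 183.33 mm²; (rotated 55° about Z; rotation is an isometry so areas/perimeters/island counts are preserved). Overall, the cross-section is a single solid region. Net area = 183.33 mm².

183.33 mm²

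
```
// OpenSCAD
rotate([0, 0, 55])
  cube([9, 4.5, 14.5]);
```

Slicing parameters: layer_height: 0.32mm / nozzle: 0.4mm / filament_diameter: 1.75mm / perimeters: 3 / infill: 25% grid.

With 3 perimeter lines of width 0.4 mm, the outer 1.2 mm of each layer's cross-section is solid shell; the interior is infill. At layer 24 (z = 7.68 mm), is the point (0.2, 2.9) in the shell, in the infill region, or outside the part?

infill

At z = 7.68 mm: the cube is present — its section is the full 9×4.5 rectangle; (rotated 55° about Z; rotation is an isometry so areas/perimeters/island counts are preserved). Overall, the cross-section is a single solid region. Undo the 55° rotation: the query point maps to (2.490, 1.500) in the un-rotated model frame. The nearest boundary edge runs (0.00, 0.00)→(9.00, 0.00); distance from the point to it = 1.50 mm. The point is inside the cross-section and 1.50 mm from the nearest boundary — more than the 1.2 mm shell width (3 × 0.4), so it's in the infill interior.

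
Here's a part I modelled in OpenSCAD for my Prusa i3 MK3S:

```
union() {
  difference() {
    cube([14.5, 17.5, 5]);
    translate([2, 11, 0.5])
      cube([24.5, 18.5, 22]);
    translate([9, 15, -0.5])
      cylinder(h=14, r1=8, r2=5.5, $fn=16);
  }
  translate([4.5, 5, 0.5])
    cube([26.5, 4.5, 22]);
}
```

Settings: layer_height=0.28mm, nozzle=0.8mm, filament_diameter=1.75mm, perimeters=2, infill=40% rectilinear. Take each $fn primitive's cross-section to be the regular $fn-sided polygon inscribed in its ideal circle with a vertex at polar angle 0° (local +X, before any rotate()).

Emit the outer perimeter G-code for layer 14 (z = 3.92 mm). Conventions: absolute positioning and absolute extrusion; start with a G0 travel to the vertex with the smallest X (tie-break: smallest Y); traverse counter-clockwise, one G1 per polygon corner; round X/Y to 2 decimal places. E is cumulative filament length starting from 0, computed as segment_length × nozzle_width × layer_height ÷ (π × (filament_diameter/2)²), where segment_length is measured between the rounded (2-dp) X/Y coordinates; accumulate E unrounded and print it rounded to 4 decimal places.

At z = 3.92 mm: the cube (footprint 14.5×17.5) is included at this height; the cube at (2, 11) is present — its section is the full 24.5×18.5 rectangle; the cone at (9, 15) contributes a regular 16-gon of circumradius 7.211 (interpolated between r1=8 and r2=5.5 at t=0.316); Subtracting the remaining from the first: starting from the 14.5×17.5 cube, the 24.5×18.5 cube at (2, 11) partially overlaps it — only the 81.25 mm² overlap (of its 453.25 mm²) is removed, clipping the outline; the cone at (9, 15) partially overlaps it — only the 25.95 mm² overlap (of its 159.18 mm²) is removed, clipping the outline — 1 connected region; the cube at (4.5, 5) (footprint 26.5×4.5) is included at this height; Combining (union): the regions partially overlap (shared area 35.05 mm²), so overlapping operands fuse into one piece — 1 connected region. The outline is a single polygon with 18 vertices. Extrusion per mm of travel: 0.8 × 0.28 / (π × 0.875²) = 0.093128. Accumulating E over each segment gives final E = 9.0982.

G0 X0.00 Y0.00 Z3.92
G1 X14.50 Y0.00 E1.3504
G1 X14.50 Y5.00 E1.8160
G1 X31.00 Y5.00 E3.3526
G1 X31.00 Y9.50 E3.7717
G1 X14.50 Y9.50 E5.3083
G1 X14.50 Y10.50 E5.4014
G1 X14.10 Y9.90 E5.4686
G1 X13.50 Y9.50 E5.5358
G1 X4.50 Y9.50 E6.3739
G1 X3.90 Y9.90 E6.4411
G1 X3.17 Y11.00 E6.5640
G1 X2.00 Y11.00 E6.6730
G1 X2.00 Y13.94 E6.9468
G1 X1.79 Y15.00 E7.0474
G1 X2.00 Y16.06 E7.1480
G1 X2.00 Y17.50 E7.2821
G1 X0.00 Y17.50 E7.4684
G1 X0.00 Y0.00 E9.0982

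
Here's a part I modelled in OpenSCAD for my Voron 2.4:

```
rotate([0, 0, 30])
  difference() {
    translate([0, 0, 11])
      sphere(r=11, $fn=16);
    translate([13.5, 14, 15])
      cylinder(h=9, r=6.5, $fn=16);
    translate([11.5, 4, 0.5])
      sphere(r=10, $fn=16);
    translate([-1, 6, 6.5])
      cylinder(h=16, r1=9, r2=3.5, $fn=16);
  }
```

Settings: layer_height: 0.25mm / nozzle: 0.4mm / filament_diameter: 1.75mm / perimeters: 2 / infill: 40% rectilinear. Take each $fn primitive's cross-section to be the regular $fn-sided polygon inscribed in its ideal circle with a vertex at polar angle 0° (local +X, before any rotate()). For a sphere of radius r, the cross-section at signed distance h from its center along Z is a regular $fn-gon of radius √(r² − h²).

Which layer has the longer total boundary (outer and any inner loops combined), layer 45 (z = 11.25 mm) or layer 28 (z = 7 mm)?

layer 45 (z = 11.25 mm)

Layer 45 (z = 11.25): the r=11 sphere contributes a regular 16-gon of circumradius √(11²−0.25²) = 10.997 (perimeter = 2·16·10.997·sin(180°/16) = 68.65 mm); the cylinder at (13.5, 14) is absent (z outside [15, 24]); the sphere at (11.5, 4) is not intersected at this z (|z−center|=10.750 > r=10); the cone at (-1, 6) (r1=9→r2=3.5) has section circumradius 7.367 here — a regular 16-gon (perimeter = 2·16·7.367·sin(180°/16) = 45.99 mm); Taking the first minus the rest: starting from the r=11 sphere, the cone at (-1, 6) partially overlaps it — only the 139.42 mm² overlap (of its 166.16 mm²) is removed, clipping the outline — boundary = 81.41 mm; (rotated 30° about Z; rotation is an isometry so areas/perimeters/island counts are preserved). So its perimeter = 81.41 mm. Layer 28 (z = 7): the r=11 sphere contributes a regular 16-gon of circumradius √(11²−4²) = 10.247 (perimeter = 2·16·10.247·sin(180°/16) = 63.97 mm); the cylinder at (13.5, 14) is absent (z outside [15, 24]); the r=10 sphere at (11.5, 4) slices to a regular 16-gon of circumradius 7.599 (√(r²−h²) with h=6.5 from center) (perimeter = 2·16·7.599·sin(180°/16) = 47.44 mm); the cone at (-1, 6): at t=0.031 of its height the radius interpolates to r₁+(r₂−r₁)t = 8.828, giving a regular 16-gon of that circumradius (perimeter = 2·16·8.828·sin(180°/16) = 55.11 mm); Taking the first minus the rest: starting from the r=11 sphere, the r=10 sphere at (11.5, 4) partially overlaps it — only the 46.96 mm² overlap (of its 176.80 mm²) is removed, clipping the outline; the cone at (-1, 6) partially overlaps it — only the 142.87 mm² overlap (of its 238.60 mm²) is removed, clipping the outline — boundary = 56.97 mm; (whole slice rotated 30° about Z — lengths, areas and connectivity unchanged). So its perimeter = 56.97 mm. Layer 45 is larger (81.41 vs 56.97 mm).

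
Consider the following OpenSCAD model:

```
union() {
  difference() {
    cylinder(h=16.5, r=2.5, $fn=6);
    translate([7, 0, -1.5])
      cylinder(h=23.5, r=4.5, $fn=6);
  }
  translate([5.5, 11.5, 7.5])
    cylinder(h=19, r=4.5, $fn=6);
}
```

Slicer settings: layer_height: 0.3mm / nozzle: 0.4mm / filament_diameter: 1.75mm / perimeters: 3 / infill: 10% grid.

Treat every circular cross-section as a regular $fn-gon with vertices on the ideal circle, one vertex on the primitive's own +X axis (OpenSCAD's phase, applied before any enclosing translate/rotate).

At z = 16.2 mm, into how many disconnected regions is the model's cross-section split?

At z = 16.2 mm: the cylinder: section is a regular 6-gon, circumradius r=2.5; the r=4.5 cylinder at (7, 0) contributes a regular 6-gon of circumradius 4.5; Subtracting the remaining from the first: starting from the r=2.5 cylinder, the r=4.5 cylinder at (7, 0) misses the remaining region (no effect) — 1 connected region; the cylinder at (5.5, 11.5): section is a regular 6-gon, circumradius r=4.5; Merging all regions: the 2 present regions are separate (no shared area or edge), so areas and boundary lengths simply add and each stays a separate island — 2 connected regions. The result has 2 disconnected regions.

2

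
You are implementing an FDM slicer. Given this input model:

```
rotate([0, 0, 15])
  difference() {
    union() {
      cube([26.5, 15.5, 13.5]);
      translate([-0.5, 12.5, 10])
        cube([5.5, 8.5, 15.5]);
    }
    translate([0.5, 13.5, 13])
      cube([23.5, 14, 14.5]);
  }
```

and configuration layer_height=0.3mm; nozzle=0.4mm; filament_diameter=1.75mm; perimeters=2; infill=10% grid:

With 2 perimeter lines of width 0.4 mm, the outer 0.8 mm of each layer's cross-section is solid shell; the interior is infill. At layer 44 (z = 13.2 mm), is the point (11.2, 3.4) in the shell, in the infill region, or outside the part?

shell

At z = 13.2 mm: the 26.5×15.5 cube contributes its full rectangle; the 5.5×8.5 cube at (-0.5, 12.5) contributes its full rectangle; Merging all regions: the regions partially overlap (shared area 15.00 mm²), so overlapping operands fuse into one piece — 1 connected region; the 23.5×14 cube at (0.5, 13.5) contributes its full rectangle; Taking the first minus the rest: starting from the result so far, the 23.5×14 cube at (0.5, 13.5) partially overlaps it — only the 71.75 mm² overlap (of its 329.00 mm²) is removed, clipping the outline — 1 connected region; (whole slice rotated 15° about Z — lengths, areas and connectivity unchanged). Overall, the cross-section is a single solid region. Undo the 15° rotation: the query point maps to (11.698, 0.385) in the un-rotated model frame. The nearest boundary edge runs (26.50, 0.00)→(0.00, 0.00); distance from the point to it = 0.39 mm. The point is inside the cross-section, 0.39 mm from the nearest boundary — within the 0.8 mm shell band (2 × 0.4).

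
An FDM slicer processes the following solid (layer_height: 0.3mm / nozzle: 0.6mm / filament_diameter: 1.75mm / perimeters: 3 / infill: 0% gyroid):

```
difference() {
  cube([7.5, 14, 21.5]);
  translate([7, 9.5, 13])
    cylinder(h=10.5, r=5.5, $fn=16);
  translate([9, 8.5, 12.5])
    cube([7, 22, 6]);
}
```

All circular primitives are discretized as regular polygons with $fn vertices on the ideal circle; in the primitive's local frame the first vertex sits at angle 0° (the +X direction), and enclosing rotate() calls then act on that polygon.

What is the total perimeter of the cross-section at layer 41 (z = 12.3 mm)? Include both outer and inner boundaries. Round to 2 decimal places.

43.00 mm

At z = 12.3 mm: the cube is present — its section is the full 7.5×14 rectangle (perimeter 43.00 mm); the cylinder at (7, 9.5) is not intersected at this z (z outside [13, 23.5]); the cube at (9, 8.5) is not intersected at this z (z outside [12.5, 18.5]); Taking the first minus the rest: none of the subtracted shapes is present at this height, so the 7.5×14 cube is unchanged — boundary = 43.00 mm. Overall, the cross-section is a single solid region. Total boundary length (outer) = 43.00 mm.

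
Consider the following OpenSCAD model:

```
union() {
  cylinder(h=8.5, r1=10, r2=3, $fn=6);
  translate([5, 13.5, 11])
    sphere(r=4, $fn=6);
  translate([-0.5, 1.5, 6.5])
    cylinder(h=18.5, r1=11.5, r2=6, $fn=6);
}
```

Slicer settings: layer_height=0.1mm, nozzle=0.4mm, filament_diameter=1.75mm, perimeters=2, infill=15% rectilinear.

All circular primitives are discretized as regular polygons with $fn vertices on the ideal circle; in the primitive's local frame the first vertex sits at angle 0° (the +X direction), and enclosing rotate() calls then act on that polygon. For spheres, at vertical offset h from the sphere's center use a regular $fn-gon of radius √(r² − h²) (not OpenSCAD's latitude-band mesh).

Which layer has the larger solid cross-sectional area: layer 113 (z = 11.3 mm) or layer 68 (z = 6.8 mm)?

layer 68 (z = 6.8 mm)

Layer 113 (z = 11.3): the cone is not intersected at this z (z outside [0, 8.5]); the sphere at (5, 13.5): section is a regular 6-gon, circumradius = √(r²−h²) = √(4²−0.3²) = 3.989 (area = (6/2)·3.989²·sin(360°/6) = 41.34 mm²); the cone at (-0.5, 1.5) (r1=11.5→r2=6) has section circumradius 10.073 here — a regular 6-gon (area = (6/2)·10.073²·sin(360°/6) = 263.61 mm²); Combining (union): the regions partially overlap — summed areas 304.95 mm² minus the doubly-counted overlap 0.29 mm² gives 304.66 mm² — area = 304.66 mm². So its area = 304.66 mm². Layer 68 (z = 6.8): the cone contributes a regular 6-gon of circumradius 4.400 (interpolated between r1=10 and r2=3 at t=0.800) (area = (6/2)·4.400²·sin(360°/6) = 50.30 mm²); the sphere at (5, 13.5) does not reach this height (|z−center|=4.200 > r=4); the cone at (-0.5, 1.5) (r1=11.5→r2=6) has section circumradius 11.411 here — a regular 6-gon (area = (6/2)·11.411²·sin(360°/6) = 338.29 mm²); Combining (union): the cone lies entirely inside the cone at (-0.5, 1.5), so the union is just the cone at (-0.5, 1.5) — area = 338.29 mm². So its area = 338.29 mm². Layer 68 is larger (338.29 vs 304.66 mm²).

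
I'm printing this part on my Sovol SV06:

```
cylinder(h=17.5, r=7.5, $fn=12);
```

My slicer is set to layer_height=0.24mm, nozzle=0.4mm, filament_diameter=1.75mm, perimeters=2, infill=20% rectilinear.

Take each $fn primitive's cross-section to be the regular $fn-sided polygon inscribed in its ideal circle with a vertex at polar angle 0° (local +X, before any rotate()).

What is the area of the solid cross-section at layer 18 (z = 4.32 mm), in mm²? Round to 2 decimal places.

At z = 4.32 mm: the r=7.5 cylinder contributes a regular 12-gon of circumradius 7.5 (area = (12/2)·7.500²·sin(360°/12) = 168.75 mm²). Overall, the cross-section is a single solid region. Net area = 168.75 mm².

168.75 mm²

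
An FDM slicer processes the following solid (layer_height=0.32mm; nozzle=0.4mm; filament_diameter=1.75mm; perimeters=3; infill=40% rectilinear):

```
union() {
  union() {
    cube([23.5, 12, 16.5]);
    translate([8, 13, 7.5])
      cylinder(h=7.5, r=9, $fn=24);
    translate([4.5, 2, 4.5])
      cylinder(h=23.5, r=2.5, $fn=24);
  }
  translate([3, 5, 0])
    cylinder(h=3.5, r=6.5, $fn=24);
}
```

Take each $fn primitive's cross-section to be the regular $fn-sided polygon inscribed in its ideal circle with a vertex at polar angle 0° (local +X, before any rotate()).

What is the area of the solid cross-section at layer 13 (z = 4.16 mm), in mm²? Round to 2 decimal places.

At z = 4.16 mm: the cube (footprint 23.5×12) is included at this height (area 282.00 mm²); the cylinder at (8, 13) is not intersected at this z (z outside [7.5, 15]); the cylinder at (4.5, 2) is not intersected at this z (z outside [4.5, 28]); Combining (union): only the 23.5×12 cube is present, so the union is just that shape — area = 282.00 mm²; the cylinder at (3, 5) does not reach this height (z outside [0, 3.5]); Merging all regions: only that combined region is present, so the union is just that shape — area = 282.00 mm². Overall, the cross-section is a single solid region. Net area = 282.00 mm².

282.00 mm²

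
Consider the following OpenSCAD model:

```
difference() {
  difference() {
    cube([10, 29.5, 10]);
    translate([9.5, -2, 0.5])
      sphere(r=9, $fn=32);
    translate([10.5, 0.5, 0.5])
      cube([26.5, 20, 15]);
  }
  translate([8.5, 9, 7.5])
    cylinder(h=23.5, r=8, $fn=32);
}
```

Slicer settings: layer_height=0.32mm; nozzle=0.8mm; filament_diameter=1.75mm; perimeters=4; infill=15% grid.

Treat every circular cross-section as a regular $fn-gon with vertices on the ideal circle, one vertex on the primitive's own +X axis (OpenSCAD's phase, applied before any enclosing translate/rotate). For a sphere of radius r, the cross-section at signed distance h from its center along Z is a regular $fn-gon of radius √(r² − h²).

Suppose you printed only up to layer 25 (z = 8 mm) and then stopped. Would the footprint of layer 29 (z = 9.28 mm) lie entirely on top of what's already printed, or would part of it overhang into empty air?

Compare the two slices. At z = 8: the 10×29.5 cube contributes its full rectangle (area 295.00 mm²); the r=9 sphere at (9.5, -2) slices to a regular 32-gon of circumradius 4.975 (√(r²−h²) with h=7.5 from center) (area = (32/2)·4.975²·sin(360°/32) = 77.26 mm²); the cube at (10.5, 0.5) is present — its section is the full 26.5×20 rectangle (area 530.00 mm²); Subtracting the remaining from the first: starting from the 10×29.5 cube (295.00 mm²), the r=9 sphere at (9.5, -2) partially overlaps it — only the 11.15 mm² overlap (of its 77.26 mm²) is removed, clipping the outline; the 26.5×20 cube at (10.5, 0.5) misses the remaining region (no effect) — area = 283.85 mm²; the r=8 cylinder at (8.5, 9) gives a regular 32-gon of circumradius 8 (constant along its height) (area = (32/2)·8.000²·sin(360°/32) = 199.77 mm²); Taking the first minus the rest: starting from that combined region (283.85 mm²), the r=8 cylinder at (8.5, 9) partially overlaps it — only the 117.91 mm² overlap (of its 199.77 mm²) is removed, clipping the outline — area = 165.94 mm². At z = 9.28: the 10×29.5 cube contributes its full rectangle (area 295.00 mm²); the sphere at (9.5, -2): section is a regular 32-gon, circumradius = √(r²−h²) = √(9²−8.78²) = 1.978 (area = (32/2)·1.978²·sin(360°/32) = 12.21 mm²); the 26.5×20 cube at (10.5, 0.5) contributes its full rectangle (area 530.00 mm²); Taking the first minus the rest: starting from the 10×29.5 cube (295.00 mm²), the r=9 sphere at (9.5, -2) misses the remaining region (no effect); the 26.5×20 cube at (10.5, 0.5) misses the remaining region (no effect) — area = 295.00 mm²; the r=8 cylinder at (8.5, 9) gives a regular 32-gon of circumradius 8 (constant along its height) (area = (32/2)·8.000²·sin(360°/32) = 199.77 mm²); Taking the first minus the rest: starting from that combined region (295.00 mm²), the r=8 cylinder at (8.5, 9) partially overlaps it — only the 123.66 mm² overlap (of its 199.77 mm²) is removed, clipping the outline — area = 171.34 mm². Checking containment: at z = 9.28 the cross-section extends beyond the z = 8 cross-section by about 5.39 mm².

part overhangs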